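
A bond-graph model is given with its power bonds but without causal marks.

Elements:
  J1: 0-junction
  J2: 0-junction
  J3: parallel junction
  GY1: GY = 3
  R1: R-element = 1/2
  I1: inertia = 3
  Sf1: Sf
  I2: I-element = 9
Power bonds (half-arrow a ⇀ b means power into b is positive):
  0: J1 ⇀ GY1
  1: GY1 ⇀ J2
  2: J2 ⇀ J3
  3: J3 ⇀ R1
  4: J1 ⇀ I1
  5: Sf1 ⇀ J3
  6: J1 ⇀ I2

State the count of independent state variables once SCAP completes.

b5 |Sf1  (Sf1 fixes flow; stroke at Sf1)
b4 |I1  (I1 outputs flow p/I1)
b6 |I2  (prefer integral on I2)
b0 |J1  (J1: last free bond brings effort in)
b1 |J2  (GY GY1: same side as bond 0)
b2 |J3  (J2 effort already set via bond 1)
b3 |R1  (J3: bond 2 brought effort, rest push out)

2  (I1, I2 all integral)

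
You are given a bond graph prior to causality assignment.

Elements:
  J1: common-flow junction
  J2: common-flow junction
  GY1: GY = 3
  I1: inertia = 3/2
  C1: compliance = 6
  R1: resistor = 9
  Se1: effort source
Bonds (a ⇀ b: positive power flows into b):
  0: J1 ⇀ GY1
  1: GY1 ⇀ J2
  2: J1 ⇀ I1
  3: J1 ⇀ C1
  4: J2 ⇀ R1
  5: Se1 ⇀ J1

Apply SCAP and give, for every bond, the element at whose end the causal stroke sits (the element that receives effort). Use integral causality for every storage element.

b5 stroke→J1  (Se1 (Se) sets effort on bond)
b2 stroke→I1  (I1 integral (f out))
b0 stroke→J1  (1-jn J1 has f-setter on 2)
b3 stroke→J1  (common-f at J1 fixed by 2)
b1 stroke→J2  (GY1 both-in/both-out from 0)
b4 stroke→R1  (only one flow-in slot at J2)

bond 0 |J1
bond 1 |J2
bond 2 |I1
bond 3 |J1
bond 4 |R1
bond 5 |J1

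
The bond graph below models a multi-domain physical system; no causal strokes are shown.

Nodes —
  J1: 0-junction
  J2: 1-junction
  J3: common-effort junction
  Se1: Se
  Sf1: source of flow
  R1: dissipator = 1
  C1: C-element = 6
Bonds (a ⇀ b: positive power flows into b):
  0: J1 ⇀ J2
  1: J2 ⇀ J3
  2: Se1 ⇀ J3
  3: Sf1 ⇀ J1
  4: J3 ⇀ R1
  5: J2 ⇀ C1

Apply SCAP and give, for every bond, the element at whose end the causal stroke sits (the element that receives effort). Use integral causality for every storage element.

b2 →J3  (Se1 (Se) sets effort on bond)
b3 →Sf1  (source Sf1 imposes f)
b0 →J1  (only one effort-in slot at J1)
b1 →J2  (J2: bond 0 brought flow, rest push out)
b5 →J2  (1-jn J2 has f-setter on 0)
b4 →R1  (J3 effort already set via bond 2)

β0 |J1
β1 |J2
β2 |J3
β3 |Sf1
β4 |R1
β5 |J2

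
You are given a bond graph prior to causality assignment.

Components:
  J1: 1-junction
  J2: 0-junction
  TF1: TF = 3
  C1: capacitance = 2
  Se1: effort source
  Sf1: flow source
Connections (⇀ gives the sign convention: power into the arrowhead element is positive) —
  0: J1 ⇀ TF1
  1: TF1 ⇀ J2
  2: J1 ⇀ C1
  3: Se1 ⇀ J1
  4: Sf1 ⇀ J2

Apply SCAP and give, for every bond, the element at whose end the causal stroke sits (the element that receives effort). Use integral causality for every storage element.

#3 |J1  (Se1: effort source, stroke at far end)
#4 |Sf1  (Sf1: flow source, stroke at near end)
#1 |J2  (only one effort-in slot at J2)
#0 |TF1  (TF TF1: opposite of bond 1)
#2 |J1  (1-jn J1 has f-setter on 0)

b0 stroke→TF1
b1 stroke→J2
b2 stroke→J1
b3 stroke→J1
b4 stroke→Sf1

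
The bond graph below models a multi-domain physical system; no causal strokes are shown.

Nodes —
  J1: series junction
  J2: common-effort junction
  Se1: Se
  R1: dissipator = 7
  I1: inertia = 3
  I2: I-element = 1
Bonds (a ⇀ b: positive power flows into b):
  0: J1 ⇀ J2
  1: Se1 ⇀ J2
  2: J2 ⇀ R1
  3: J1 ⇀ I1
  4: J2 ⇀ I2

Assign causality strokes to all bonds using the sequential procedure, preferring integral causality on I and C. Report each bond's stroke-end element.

bond 1 |J2  (Se1: effort source, stroke at far end)
bond 0 |J1  (J2 effort already set via bond 1)
bond 2 |R1  (J2 effort already set via bond 1)
bond 4 |I2  (J2: bond 1 brought effort, rest push out)
bond 3 |I1  (J1 needs exactly one f-in)

β0 stroke→J1
β1 stroke→J2
β2 stroke→R1
β3 stroke→I1
β4 stroke→I2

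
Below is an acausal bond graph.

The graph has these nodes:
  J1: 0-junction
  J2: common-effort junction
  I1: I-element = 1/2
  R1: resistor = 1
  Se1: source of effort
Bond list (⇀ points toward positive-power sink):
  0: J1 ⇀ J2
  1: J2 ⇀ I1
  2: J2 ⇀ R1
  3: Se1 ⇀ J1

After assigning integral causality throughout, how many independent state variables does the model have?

bond 3 stroke→J1  (Se1 fixes effort; stroke away)
bond 0 stroke→J2  (J1: bond 3 brought effort, rest push out)
bond 1 stroke→I1  (J2: bond 0 brought effort, rest push out)
bond 2 stroke→R1  (J2: bond 0 brought effort, rest push out)

1  (I1 all integral)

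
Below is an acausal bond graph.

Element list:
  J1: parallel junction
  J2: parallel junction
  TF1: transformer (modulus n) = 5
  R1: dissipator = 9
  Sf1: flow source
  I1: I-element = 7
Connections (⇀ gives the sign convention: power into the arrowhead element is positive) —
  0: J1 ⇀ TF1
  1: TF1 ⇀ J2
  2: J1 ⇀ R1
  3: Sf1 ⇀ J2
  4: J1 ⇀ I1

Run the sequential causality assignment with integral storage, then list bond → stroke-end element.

bond 0 |TF1
bond 1 |J2
bond 2 |J1
bond 3 |Sf1
bond 4 |I1

β3 →Sf1  (Sf1 fixes flow; stroke at Sf1)
β1 →J2  (only one effort-in slot at J2)
β0 →TF1  (through TF1, causality passes straight; one stroke at TF1)
β4 →I1  (I1: I, integral causality)
β2 →J1  (only one effort-in slot at J1)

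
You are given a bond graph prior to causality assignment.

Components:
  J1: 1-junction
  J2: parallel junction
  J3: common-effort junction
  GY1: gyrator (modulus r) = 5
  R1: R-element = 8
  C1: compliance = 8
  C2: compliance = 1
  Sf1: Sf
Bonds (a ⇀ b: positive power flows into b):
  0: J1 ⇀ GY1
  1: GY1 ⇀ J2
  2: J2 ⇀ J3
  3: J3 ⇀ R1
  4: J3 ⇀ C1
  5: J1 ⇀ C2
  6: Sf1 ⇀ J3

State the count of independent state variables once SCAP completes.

2  (C1, C2 all integral)

#6 |Sf1  (Sf1: flow source, stroke at near end)
#4 |J3  (C1 outputs effort q/C1)
#2 |J2  (0-jn J3 has e-setter on 4)
#3 |R1  (J3 effort already set via bond 4)
#1 |GY1  (J2: bond 2 brought effort, rest push out)
#0 |GY1  (through GY1, causality inverts; strokes same side of GY1)
#5 |J1  (J1: bond 0 brought flow, rest push out)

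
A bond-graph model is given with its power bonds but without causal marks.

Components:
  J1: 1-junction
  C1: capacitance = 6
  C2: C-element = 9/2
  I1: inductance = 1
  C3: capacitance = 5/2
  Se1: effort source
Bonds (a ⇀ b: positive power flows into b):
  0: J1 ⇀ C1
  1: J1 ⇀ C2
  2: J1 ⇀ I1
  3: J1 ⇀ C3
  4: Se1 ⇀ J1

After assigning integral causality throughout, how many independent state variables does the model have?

4  (C1, C2, C3, I1 all integral)

bond 4 stroke at J1  (Se1: effort source, stroke at far end)
bond 0 stroke at J1  (C1 integral (e out))
bond 1 stroke at J1  (prefer integral on C2)
bond 2 stroke at I1  (I1 outputs flow p/I1)
bond 3 stroke at J1  (common-f at J1 fixed by 2)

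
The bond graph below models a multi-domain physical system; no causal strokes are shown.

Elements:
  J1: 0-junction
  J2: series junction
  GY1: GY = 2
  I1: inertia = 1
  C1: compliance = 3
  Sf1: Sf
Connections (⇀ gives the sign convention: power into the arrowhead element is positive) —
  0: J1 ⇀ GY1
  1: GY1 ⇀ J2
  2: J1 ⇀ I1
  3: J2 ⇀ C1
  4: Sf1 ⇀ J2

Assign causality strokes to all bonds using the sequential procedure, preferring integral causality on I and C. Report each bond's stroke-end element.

#4 →Sf1  (Sf1 (Sf) sets flow on bond)
#1 →J2  (1-jn J2 has f-setter on 4)
#3 →J2  (J2 flow already set via bond 4)
#0 →J1  (GY1 both-in/both-out from 1)
#2 →I1  (0-jn J1 has e-setter on 0)

#0 |J1
#1 |J2
#2 |I1
#3 |J2
#4 |Sf1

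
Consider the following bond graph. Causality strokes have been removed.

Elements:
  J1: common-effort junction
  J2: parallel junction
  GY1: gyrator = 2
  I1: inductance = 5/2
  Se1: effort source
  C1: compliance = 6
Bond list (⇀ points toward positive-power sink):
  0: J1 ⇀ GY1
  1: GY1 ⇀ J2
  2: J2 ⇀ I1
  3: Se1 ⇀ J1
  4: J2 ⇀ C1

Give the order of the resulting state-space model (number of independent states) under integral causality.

2  (C1, I1 all integral)

b3 stroke at J1  (Se1: effort source, stroke at far end)
b0 stroke at GY1  (0-jn J1 has e-setter on 3)
b1 stroke at GY1  (GY1: gyrator matches bond 0)
b2 stroke at I1  (I1: I, integral causality)
b4 stroke at J2  (J2 needs exactly one e-in)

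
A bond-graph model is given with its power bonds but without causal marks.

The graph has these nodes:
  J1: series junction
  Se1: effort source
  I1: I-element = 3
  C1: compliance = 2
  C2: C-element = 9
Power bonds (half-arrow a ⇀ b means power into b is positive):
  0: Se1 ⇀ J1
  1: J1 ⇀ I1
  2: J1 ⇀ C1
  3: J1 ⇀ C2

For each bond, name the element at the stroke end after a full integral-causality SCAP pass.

β0 stroke→J1
β1 stroke→I1
β2 stroke→J1
β3 stroke→J1

bond 0 |J1  (source Se1 imposes e)
bond 1 |I1  (I1: I, integral causality)
bond 2 |J1  (1-jn J1 has f-setter on 1)
bond 3 |J1  (common-f at J1 fixed by 1)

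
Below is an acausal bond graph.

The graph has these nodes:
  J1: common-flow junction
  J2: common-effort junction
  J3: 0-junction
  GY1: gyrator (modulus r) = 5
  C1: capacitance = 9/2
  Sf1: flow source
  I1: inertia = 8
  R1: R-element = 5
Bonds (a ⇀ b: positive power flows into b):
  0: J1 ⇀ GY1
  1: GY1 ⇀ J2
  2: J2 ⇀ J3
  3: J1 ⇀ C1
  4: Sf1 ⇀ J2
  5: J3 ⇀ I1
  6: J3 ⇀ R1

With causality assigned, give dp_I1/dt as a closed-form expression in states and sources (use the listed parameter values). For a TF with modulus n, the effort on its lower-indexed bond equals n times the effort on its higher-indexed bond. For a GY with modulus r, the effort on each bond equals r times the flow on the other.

dp_I1/dt = 5*F_Sf1 - 5*p_I1/8 - 2*q_C1/9

#4 →Sf1  (Sf1: flow source, stroke at near end)
#3 →J1  (C1 integral (e out))
#0 →GY1  (J1 needs exactly one f-in)
#1 →GY1  (GY1: gyrator matches bond 0)
#2 →J2  (closing 0-jn rule on J2)
#5 →I1  (I1: I, integral causality)
#6 →J3  (closing 0-jn rule on J3)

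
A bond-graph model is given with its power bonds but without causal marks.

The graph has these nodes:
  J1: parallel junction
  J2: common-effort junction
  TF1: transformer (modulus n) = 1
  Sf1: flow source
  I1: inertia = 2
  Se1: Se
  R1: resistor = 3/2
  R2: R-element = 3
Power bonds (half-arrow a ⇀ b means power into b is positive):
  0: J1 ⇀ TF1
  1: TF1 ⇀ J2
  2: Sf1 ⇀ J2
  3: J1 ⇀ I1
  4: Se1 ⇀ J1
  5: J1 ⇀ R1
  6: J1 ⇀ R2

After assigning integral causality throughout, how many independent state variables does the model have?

1  (I1 all integral)

bond 2 |Sf1  (source Sf1 imposes f)
bond 4 |J1  (Se1 (Se) sets effort on bond)
bond 0 |TF1  (0-jn J1 has e-setter on 4)
bond 3 |I1  (common-e at J1 fixed by 4)
bond 5 |R1  (0-jn J1 has e-setter on 4)
bond 6 |R2  (J1: bond 4 brought effort, rest push out)
bond 1 |J2  (only one effort-in slot at J2)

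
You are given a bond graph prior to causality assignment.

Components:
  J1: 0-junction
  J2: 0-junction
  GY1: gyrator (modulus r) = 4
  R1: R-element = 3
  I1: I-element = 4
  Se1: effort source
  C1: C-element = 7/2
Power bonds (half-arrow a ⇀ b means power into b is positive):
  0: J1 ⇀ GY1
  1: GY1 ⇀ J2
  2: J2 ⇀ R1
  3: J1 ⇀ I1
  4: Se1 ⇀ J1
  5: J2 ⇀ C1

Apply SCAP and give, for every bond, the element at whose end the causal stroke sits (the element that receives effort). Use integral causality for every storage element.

β0 stroke→GY1
β1 stroke→GY1
β2 stroke→R1
β3 stroke→I1
β4 stroke→J1
β5 stroke→J2

#4 →J1  (Se1: effort source, stroke at far end)
#0 →GY1  (0-jn J1 has e-setter on 4)
#3 →I1  (J1 effort already set via bond 4)
#1 →GY1  (GY1: gyrator matches bond 0)
#5 →J2  (C1 integral (e out))
#2 →R1  (J2: bond 5 brought effort, rest push out)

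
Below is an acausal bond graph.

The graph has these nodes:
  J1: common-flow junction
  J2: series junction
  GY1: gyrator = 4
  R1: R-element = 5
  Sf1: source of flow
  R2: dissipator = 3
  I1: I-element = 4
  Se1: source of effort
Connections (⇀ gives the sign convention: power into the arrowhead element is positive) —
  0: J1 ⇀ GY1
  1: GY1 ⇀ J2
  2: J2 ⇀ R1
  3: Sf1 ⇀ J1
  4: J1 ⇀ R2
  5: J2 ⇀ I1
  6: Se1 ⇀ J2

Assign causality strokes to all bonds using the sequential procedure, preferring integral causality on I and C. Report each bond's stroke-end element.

bond 0 →J1
bond 1 →J2
bond 2 →J2
bond 3 →Sf1
bond 4 →J1
bond 5 →I1
bond 6 →J2

β3 stroke→Sf1  (source Sf1 imposes f)
β6 stroke→J2  (Se1 fixes effort; stroke away)
β0 stroke→J1  (1-jn J1 has f-setter on 3)
β4 stroke→J1  (1-jn J1 has f-setter on 3)
β1 stroke→J2  (GY1 both-in/both-out from 0)
β5 stroke→I1  (I1: I, integral causality)
β2 stroke→J2  (J2: bond 5 brought flow, rest push out)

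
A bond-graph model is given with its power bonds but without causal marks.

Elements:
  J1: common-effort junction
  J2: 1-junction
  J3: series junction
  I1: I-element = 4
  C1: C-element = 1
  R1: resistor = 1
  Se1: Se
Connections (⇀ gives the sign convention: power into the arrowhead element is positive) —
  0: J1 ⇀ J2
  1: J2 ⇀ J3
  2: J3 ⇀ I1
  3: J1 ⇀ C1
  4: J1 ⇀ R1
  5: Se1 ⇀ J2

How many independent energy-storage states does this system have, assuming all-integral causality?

2  (C1, I1 all integral)

bond 5 →J2  (Se1: effort source, stroke at far end)
bond 2 →I1  (prefer integral on I1)
bond 1 →J3  (common-f at J3 fixed by 2)
bond 0 →J2  (J2: bond 1 brought flow, rest push out)
bond 3 →J1  (C1 integral (e out))
bond 4 →R1  (J1 effort already set via bond 3)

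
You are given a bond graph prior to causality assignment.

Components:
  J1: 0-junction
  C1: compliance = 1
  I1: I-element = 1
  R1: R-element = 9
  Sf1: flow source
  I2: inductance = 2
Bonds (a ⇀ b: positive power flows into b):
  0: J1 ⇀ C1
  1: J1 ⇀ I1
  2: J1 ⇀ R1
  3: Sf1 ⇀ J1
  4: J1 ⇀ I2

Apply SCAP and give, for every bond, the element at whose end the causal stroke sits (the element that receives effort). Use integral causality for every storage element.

bond 3 stroke at Sf1  (source Sf1 imposes f)
bond 0 stroke at J1  (C1 outputs effort q/C1)
bond 1 stroke at I1  (J1: bond 0 brought effort, rest push out)
bond 2 stroke at R1  (0-jn J1 has e-setter on 0)
bond 4 stroke at I2  (J1: bond 0 brought effort, rest push out)

#0 stroke at J1
#1 stroke at I1
#2 stroke at R1
#3 stroke at Sf1
#4 stroke at I2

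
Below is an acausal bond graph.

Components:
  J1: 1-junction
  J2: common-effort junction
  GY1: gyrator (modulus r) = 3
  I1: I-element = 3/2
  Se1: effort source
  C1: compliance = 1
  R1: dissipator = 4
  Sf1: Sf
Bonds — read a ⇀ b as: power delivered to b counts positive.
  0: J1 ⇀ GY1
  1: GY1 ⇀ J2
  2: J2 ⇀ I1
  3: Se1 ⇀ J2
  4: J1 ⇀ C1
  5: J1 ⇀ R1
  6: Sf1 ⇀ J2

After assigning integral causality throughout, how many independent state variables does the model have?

β3 stroke→J2  (source Se1 imposes e)
β6 stroke→Sf1  (Sf1 (Sf) sets flow on bond)
β1 stroke→GY1  (J2 effort already set via bond 3)
β2 stroke→I1  (J2 effort already set via bond 3)
β0 stroke→GY1  (through GY1, causality inverts; strokes same side of GY1)
β4 stroke→J1  (1-jn J1 has f-setter on 0)
β5 stroke→J1  (J1: bond 0 brought flow, rest push out)

2  (C1, I1 all integral)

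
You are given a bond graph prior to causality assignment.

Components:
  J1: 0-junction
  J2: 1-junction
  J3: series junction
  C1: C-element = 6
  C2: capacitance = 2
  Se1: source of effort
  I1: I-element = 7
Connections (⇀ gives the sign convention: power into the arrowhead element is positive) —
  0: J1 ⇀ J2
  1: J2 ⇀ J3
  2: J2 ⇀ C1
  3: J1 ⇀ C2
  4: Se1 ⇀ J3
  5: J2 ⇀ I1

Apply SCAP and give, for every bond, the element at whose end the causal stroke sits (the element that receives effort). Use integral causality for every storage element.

β4 |J3  (source Se1 imposes e)
β1 |J2  (J3 needs exactly one f-in)
β2 |J2  (C1 outputs effort q/C1)
β3 |J1  (prefer integral on C2)
β0 |J2  (0-jn J1 has e-setter on 3)
β5 |I1  (only one flow-in slot at J2)

β0 stroke→J2
β1 stroke→J2
β2 stroke→J2
β3 stroke→J1
β4 stroke→J3
β5 stroke→I1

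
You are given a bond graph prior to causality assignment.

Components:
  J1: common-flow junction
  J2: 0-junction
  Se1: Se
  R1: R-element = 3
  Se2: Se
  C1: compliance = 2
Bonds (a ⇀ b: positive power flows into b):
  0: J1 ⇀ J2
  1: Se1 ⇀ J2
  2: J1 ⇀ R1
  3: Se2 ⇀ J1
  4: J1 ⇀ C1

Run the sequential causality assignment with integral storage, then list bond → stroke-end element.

b1 →J2  (Se1 (Se) sets effort on bond)
b3 →J1  (Se2 fixes effort; stroke away)
b0 →J1  (J2: bond 1 brought effort, rest push out)
b4 →J1  (C1: C, integral causality)
b2 →R1  (J1 needs exactly one f-in)

β0 stroke→J1
β1 stroke→J2
β2 stroke→R1
β3 stroke→J1
β4 stroke→J1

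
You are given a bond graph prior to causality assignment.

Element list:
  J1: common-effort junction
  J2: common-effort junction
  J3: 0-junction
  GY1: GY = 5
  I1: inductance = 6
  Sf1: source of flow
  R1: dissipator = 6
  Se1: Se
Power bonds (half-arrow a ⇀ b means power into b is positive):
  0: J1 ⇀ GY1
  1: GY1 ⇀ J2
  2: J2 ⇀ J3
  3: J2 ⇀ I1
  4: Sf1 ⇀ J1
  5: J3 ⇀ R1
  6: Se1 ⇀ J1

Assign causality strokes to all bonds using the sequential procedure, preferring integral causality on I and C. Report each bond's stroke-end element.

b4 →Sf1  (source Sf1 imposes f)
b6 →J1  (Se1: effort source, stroke at far end)
b0 →GY1  (common-e at J1 fixed by 6)
b1 →GY1  (GY1 both-in/both-out from 0)
b3 →I1  (I1 integral (f out))
b2 →J2  (J2 needs exactly one e-in)
b5 →J3  (closing 0-jn rule on J3)

#0 →GY1
#1 →GY1
#2 →J2
#3 →I1
#4 →Sf1
#5 →J3
#6 →J1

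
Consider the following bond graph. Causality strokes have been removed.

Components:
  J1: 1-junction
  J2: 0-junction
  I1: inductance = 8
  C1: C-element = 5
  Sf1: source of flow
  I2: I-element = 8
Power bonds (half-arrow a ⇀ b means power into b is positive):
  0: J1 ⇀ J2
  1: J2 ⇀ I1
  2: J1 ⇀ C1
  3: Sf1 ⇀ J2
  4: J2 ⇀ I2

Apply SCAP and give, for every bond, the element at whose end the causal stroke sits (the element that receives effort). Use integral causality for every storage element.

b0 →J2
b1 →I1
b2 →J1
b3 →Sf1
b4 →I2

#3 →Sf1  (Sf1 (Sf) sets flow on bond)
#1 →I1  (I1 outputs flow p/I1)
#2 →J1  (C1 integral (e out))
#0 →J2  (closing 1-jn rule on J1)
#4 →I2  (J2 effort already set via bond 0)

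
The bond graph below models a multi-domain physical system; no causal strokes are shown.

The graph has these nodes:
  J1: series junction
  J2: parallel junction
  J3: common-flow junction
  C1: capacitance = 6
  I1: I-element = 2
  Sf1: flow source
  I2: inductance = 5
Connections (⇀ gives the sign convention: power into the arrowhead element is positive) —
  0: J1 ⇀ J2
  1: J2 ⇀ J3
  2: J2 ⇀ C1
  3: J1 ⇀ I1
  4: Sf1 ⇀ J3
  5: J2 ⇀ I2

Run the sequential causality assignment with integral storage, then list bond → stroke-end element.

b0 stroke at J1
b1 stroke at J3
b2 stroke at J2
b3 stroke at I1
b4 stroke at Sf1
b5 stroke at I2

bond 4 |Sf1  (Sf1 fixes flow; stroke at Sf1)
bond 1 |J3  (common-f at J3 fixed by 4)
bond 2 |J2  (prefer integral on C1)
bond 0 |J1  (J2: bond 2 brought effort, rest push out)
bond 5 |I2  (J2 effort already set via bond 2)
bond 3 |I1  (only one flow-in slot at J1)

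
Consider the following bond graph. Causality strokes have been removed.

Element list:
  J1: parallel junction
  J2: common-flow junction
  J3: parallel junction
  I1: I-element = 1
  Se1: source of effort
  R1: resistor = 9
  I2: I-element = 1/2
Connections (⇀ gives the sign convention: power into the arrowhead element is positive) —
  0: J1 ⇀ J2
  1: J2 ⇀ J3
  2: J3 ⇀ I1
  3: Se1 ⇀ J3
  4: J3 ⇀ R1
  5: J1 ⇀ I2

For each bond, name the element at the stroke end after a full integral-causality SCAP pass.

β0 stroke→J1
β1 stroke→J2
β2 stroke→I1
β3 stroke→J3
β4 stroke→R1
β5 stroke→I2

b3 |J3  (Se1 fixes effort; stroke away)
b1 |J2  (common-e at J3 fixed by 3)
b2 |I1  (0-jn J3 has e-setter on 3)
b4 |R1  (0-jn J3 has e-setter on 3)
b0 |J1  (J2: last free bond brings flow in)
b5 |I2  (0-jn J1 has e-setter on 0)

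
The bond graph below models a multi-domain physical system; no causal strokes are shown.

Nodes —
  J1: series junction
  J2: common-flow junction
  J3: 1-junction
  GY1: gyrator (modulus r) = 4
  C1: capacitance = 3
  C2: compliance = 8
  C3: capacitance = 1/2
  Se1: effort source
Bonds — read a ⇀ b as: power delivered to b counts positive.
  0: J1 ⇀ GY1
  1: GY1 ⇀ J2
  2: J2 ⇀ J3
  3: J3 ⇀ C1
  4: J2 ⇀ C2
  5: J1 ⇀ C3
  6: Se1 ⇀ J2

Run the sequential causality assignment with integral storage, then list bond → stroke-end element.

#6 |J2  (Se1 (Se) sets effort on bond)
#3 |J3  (C1: C, integral causality)
#2 |J2  (only one flow-in slot at J3)
#4 |J2  (C2 integral (e out))
#1 |GY1  (J2 needs exactly one f-in)
#0 |GY1  (GY1: gyrator matches bond 1)
#5 |J1  (J1 flow already set via bond 0)

#0 |GY1
#1 |GY1
#2 |J2
#3 |J3
#4 |J2
#5 |J1
#6 |J2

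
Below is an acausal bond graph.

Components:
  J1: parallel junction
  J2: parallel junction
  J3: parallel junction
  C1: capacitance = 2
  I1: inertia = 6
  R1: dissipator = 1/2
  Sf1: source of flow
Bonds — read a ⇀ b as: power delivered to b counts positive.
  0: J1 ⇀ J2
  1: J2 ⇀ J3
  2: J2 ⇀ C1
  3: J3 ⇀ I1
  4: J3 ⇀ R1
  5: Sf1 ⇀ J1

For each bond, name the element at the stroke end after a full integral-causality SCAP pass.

#5 →Sf1  (Sf1: flow source, stroke at near end)
#0 →J1  (only one effort-in slot at J1)
#2 →J2  (C1 integral (e out))
#1 →J3  (0-jn J2 has e-setter on 2)
#3 →I1  (J3: bond 1 brought effort, rest push out)
#4 →R1  (J3 effort already set via bond 1)

b0 |J1
b1 |J3
b2 |J2
b3 |I1
b4 |R1
b5 |Sf1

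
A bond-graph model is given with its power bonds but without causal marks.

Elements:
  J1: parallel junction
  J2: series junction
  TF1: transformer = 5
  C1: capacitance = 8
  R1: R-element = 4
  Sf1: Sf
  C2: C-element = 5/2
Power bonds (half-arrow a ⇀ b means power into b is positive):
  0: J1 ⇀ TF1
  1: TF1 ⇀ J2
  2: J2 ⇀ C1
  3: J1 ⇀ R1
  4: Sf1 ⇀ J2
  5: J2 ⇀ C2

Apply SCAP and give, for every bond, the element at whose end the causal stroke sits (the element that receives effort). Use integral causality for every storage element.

b0 stroke→TF1
b1 stroke→J2
b2 stroke→J2
b3 stroke→J1
b4 stroke→Sf1
b5 stroke→J2

b4 stroke at Sf1  (source Sf1 imposes f)
b1 stroke at J2  (common-f at J2 fixed by 4)
b2 stroke at J2  (common-f at J2 fixed by 4)
b5 stroke at J2  (1-jn J2 has f-setter on 4)
b0 stroke at TF1  (through TF1, causality passes straight; one stroke at TF1)
b3 stroke at J1  (closing 0-jn rule on J1)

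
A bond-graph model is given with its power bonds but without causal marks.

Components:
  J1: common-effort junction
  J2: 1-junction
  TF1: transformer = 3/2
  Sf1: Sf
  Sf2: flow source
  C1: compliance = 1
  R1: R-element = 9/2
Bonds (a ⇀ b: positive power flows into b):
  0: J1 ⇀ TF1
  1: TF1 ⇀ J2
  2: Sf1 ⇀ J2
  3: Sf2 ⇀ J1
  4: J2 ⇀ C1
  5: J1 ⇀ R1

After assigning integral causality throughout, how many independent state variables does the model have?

1  (C1 all integral)

#2 stroke at Sf1  (Sf1: flow source, stroke at near end)
#3 stroke at Sf2  (Sf2 (Sf) sets flow on bond)
#1 stroke at J2  (J2 flow already set via bond 2)
#4 stroke at J2  (J2: bond 2 brought flow, rest push out)
#0 stroke at TF1  (through TF1, causality passes straight; one stroke at TF1)
#5 stroke at J1  (only one effort-in slot at J1)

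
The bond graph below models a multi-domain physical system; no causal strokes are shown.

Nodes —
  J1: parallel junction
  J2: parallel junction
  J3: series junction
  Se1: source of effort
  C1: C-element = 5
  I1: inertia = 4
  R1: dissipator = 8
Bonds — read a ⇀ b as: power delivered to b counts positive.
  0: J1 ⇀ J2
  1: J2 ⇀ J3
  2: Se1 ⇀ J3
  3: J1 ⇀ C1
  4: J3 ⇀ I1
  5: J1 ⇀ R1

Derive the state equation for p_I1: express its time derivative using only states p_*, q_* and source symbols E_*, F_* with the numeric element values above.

β2 |J3  (Se1 (Se) sets effort on bond)
β3 |J1  (C1: C, integral causality)
β0 |J2  (J1: bond 3 brought effort, rest push out)
β5 |R1  (0-jn J1 has e-setter on 3)
β1 |J3  (J2: bond 0 brought effort, rest push out)
β4 |I1  (J3 needs exactly one f-in)

dp_I1/dt = E_Se1 + q_C1/5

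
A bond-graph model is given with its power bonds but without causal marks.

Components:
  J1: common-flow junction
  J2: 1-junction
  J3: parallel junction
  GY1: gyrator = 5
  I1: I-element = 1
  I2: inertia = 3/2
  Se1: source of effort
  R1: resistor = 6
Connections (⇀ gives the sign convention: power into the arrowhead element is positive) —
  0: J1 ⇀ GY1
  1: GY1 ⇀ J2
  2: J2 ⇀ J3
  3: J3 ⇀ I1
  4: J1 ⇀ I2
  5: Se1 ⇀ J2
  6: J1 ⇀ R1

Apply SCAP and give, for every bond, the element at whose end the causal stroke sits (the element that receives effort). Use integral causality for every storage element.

bond 0 stroke at J1
bond 1 stroke at J2
bond 2 stroke at J3
bond 3 stroke at I1
bond 4 stroke at I2
bond 5 stroke at J2
bond 6 stroke at J1

#5 stroke at J2  (Se1 (Se) sets effort on bond)
#3 stroke at I1  (prefer integral on I1)
#2 stroke at J3  (only one effort-in slot at J3)
#1 stroke at J2  (1-jn J2 has f-setter on 2)
#0 stroke at J1  (through GY1, causality inverts; strokes same side of GY1)
#4 stroke at I2  (I2: I, integral causality)
#6 stroke at J1  (J1: bond 4 brought flow, rest push out)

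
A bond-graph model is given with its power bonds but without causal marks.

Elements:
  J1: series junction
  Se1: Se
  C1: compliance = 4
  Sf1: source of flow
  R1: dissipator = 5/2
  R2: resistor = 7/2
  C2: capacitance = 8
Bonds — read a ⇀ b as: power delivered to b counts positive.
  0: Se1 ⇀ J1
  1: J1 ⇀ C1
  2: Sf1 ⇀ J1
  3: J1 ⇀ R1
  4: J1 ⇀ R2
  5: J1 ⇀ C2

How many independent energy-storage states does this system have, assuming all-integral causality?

bond 0 →J1  (Se1: effort source, stroke at far end)
bond 2 →Sf1  (source Sf1 imposes f)
bond 1 →J1  (common-f at J1 fixed by 2)
bond 3 →J1  (1-jn J1 has f-setter on 2)
bond 4 →J1  (common-f at J1 fixed by 2)
bond 5 →J1  (common-f at J1 fixed by 2)

2  (C1, C2 all integral)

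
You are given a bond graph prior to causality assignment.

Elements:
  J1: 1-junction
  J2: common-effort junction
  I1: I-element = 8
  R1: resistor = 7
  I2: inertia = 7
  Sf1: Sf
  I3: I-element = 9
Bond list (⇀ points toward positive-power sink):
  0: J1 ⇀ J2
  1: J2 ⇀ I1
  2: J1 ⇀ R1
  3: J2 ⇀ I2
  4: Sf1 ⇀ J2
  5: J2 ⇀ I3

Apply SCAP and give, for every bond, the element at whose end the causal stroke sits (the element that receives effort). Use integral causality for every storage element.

b4 |Sf1  (source Sf1 imposes f)
b1 |I1  (I1: I, integral causality)
b3 |I2  (I2 outputs flow p/I2)
b5 |I3  (I3 integral (f out))
b0 |J2  (only one effort-in slot at J2)
b2 |J1  (J1: bond 0 brought flow, rest push out)

β0 |J2
β1 |I1
β2 |J1
β3 |I2
β4 |Sf1
β5 |I3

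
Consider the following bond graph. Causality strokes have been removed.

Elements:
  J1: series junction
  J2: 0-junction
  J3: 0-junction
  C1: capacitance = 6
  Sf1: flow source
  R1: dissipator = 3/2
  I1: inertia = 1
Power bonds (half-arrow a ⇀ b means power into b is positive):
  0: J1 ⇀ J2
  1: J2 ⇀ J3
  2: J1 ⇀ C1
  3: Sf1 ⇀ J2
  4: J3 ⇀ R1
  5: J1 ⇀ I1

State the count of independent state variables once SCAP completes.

β3 |Sf1  (Sf1 (Sf) sets flow on bond)
β2 |J1  (C1 integral (e out))
β5 |I1  (I1 outputs flow p/I1)
β0 |J1  (J1: bond 5 brought flow, rest push out)
β1 |J2  (J2: last free bond brings effort in)
β4 |J3  (closing 0-jn rule on J3)

2  (C1, I1 all integral)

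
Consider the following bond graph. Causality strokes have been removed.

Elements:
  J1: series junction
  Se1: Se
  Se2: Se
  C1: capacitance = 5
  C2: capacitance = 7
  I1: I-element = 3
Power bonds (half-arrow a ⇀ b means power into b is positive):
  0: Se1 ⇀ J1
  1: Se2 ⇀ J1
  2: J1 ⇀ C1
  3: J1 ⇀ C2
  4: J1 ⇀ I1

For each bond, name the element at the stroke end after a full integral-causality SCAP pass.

#0 stroke at J1
#1 stroke at J1
#2 stroke at J1
#3 stroke at J1
#4 stroke at I1

bond 0 →J1  (source Se1 imposes e)
bond 1 →J1  (Se2 fixes effort; stroke away)
bond 2 →J1  (prefer integral on C1)
bond 3 →J1  (prefer integral on C2)
bond 4 →I1  (J1 needs exactly one f-in)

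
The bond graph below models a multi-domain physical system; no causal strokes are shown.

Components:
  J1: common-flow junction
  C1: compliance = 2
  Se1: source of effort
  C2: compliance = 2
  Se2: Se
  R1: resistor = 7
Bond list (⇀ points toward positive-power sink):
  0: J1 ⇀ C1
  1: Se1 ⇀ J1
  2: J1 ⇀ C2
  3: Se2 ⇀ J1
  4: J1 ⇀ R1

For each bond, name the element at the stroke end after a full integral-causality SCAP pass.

bond 0 stroke→J1
bond 1 stroke→J1
bond 2 stroke→J1
bond 3 stroke→J1
bond 4 stroke→R1

b1 stroke→J1  (Se1 (Se) sets effort on bond)
b3 stroke→J1  (Se2 fixes effort; stroke away)
b0 stroke→J1  (C1 integral (e out))
b2 stroke→J1  (C2: C, integral causality)
b4 stroke→R1  (J1: last free bond brings flow in)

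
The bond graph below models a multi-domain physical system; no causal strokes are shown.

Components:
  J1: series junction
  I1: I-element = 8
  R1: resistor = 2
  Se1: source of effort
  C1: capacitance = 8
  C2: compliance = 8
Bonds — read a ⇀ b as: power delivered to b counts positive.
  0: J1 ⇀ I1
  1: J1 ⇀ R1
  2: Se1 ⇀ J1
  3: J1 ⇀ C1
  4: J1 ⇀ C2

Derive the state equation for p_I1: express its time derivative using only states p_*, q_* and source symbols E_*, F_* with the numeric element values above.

bond 2 →J1  (Se1: effort source, stroke at far end)
bond 0 →I1  (I1 outputs flow p/I1)
bond 1 →J1  (common-f at J1 fixed by 0)
bond 3 →J1  (1-jn J1 has f-setter on 0)
bond 4 →J1  (J1 flow already set via bond 0)

dp_I1/dt = E_Se1 - p_I1/4 - q_C1/8 - q_C2/8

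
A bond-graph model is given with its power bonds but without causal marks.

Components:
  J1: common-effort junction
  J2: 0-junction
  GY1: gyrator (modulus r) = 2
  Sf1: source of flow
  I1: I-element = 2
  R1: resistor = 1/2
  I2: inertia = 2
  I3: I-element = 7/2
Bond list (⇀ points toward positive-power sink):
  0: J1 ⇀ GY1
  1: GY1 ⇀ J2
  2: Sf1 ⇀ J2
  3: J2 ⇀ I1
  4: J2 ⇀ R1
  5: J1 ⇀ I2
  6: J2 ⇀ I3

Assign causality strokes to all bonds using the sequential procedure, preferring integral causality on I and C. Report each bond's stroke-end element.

bond 0 stroke→J1
bond 1 stroke→J2
bond 2 stroke→Sf1
bond 3 stroke→I1
bond 4 stroke→R1
bond 5 stroke→I2
bond 6 stroke→I3

bond 2 →Sf1  (Sf1 (Sf) sets flow on bond)
bond 3 →I1  (prefer integral on I1)
bond 5 →I2  (I2: I, integral causality)
bond 0 →J1  (closing 0-jn rule on J1)
bond 1 →J2  (GY GY1: same side as bond 0)
bond 4 →R1  (0-jn J2 has e-setter on 1)
bond 6 →I3  (J2 effort already set via bond 1)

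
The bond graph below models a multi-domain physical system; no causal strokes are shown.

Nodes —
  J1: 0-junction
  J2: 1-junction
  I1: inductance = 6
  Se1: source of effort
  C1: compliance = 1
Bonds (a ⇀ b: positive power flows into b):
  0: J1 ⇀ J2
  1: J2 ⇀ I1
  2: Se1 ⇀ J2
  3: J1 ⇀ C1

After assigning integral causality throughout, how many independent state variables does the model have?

2  (C1, I1 all integral)

b2 |J2  (Se1: effort source, stroke at far end)
b1 |I1  (I1: I, integral causality)
b0 |J2  (1-jn J2 has f-setter on 1)
b3 |J1  (only one effort-in slot at J1)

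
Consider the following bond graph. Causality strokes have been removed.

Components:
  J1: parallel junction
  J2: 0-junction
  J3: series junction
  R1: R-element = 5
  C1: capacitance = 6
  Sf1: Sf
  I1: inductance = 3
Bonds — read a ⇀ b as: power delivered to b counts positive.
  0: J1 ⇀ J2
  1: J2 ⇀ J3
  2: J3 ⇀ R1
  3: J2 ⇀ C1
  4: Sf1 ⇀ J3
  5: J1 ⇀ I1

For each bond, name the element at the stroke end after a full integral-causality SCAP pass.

#0 stroke at J1
#1 stroke at J3
#2 stroke at J3
#3 stroke at J2
#4 stroke at Sf1
#5 stroke at I1

b4 |Sf1  (Sf1: flow source, stroke at near end)
b1 |J3  (common-f at J3 fixed by 4)
b2 |J3  (J3 flow already set via bond 4)
b3 |J2  (C1 integral (e out))
b0 |J1  (J2: bond 3 brought effort, rest push out)
b5 |I1  (common-e at J1 fixed by 0)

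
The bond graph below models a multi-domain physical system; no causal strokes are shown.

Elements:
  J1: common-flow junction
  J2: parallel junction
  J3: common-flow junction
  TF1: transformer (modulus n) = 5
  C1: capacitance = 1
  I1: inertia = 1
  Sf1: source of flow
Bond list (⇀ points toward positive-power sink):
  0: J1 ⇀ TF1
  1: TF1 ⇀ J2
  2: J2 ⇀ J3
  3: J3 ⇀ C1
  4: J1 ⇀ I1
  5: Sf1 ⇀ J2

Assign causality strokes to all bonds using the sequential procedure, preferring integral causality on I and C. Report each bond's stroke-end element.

bond 0 →J1
bond 1 →TF1
bond 2 →J2
bond 3 →J3
bond 4 →I1
bond 5 →Sf1

β5 →Sf1  (Sf1: flow source, stroke at near end)
β3 →J3  (C1 outputs effort q/C1)
β2 →J2  (J3 needs exactly one f-in)
β1 →TF1  (0-jn J2 has e-setter on 2)
β0 →J1  (TF1: transformer flips bond 1)
β4 →I1  (closing 1-jn rule on J1)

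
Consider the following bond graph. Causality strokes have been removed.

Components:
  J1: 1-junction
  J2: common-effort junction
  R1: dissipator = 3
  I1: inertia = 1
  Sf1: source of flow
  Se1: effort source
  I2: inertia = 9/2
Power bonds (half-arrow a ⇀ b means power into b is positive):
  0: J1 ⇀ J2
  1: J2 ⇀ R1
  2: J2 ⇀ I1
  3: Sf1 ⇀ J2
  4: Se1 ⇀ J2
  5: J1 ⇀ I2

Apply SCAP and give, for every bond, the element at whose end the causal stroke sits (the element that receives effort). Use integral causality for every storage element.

#3 stroke→Sf1  (Sf1 (Sf) sets flow on bond)
#4 stroke→J2  (Se1: effort source, stroke at far end)
#0 stroke→J1  (J2 effort already set via bond 4)
#1 stroke→R1  (common-e at J2 fixed by 4)
#2 stroke→I1  (J2 effort already set via bond 4)
#5 stroke→I2  (only one flow-in slot at J1)

b0 →J1
b1 →R1
b2 →I1
b3 →Sf1
b4 →J2
b5 →I2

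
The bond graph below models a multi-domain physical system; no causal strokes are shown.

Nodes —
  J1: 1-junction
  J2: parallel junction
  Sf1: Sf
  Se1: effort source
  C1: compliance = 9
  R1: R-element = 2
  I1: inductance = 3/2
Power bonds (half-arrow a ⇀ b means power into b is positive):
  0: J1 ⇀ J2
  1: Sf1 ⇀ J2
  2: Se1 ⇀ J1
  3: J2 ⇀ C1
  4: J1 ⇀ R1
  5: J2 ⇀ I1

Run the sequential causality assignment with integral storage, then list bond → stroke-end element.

b1 |Sf1  (Sf1: flow source, stroke at near end)
b2 |J1  (source Se1 imposes e)
b3 |J2  (C1 outputs effort q/C1)
b0 |J1  (common-e at J2 fixed by 3)
b5 |I1  (J2: bond 3 brought effort, rest push out)
b4 |R1  (only one flow-in slot at J1)

#0 →J1
#1 →Sf1
#2 →J1
#3 →J2
#4 →R1
#5 →I1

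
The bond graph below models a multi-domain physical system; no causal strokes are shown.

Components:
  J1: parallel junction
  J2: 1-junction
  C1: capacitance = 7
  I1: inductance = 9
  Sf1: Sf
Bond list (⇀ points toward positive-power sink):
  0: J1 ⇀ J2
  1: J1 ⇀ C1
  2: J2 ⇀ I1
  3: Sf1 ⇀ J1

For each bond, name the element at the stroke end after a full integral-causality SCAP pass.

b3 →Sf1  (Sf1: flow source, stroke at near end)
b1 →J1  (C1: C, integral causality)
b0 →J2  (J1 effort already set via bond 1)
b2 →I1  (closing 1-jn rule on J2)

#0 stroke→J2
#1 stroke→J1
#2 stroke→I1
#3 stroke→Sf1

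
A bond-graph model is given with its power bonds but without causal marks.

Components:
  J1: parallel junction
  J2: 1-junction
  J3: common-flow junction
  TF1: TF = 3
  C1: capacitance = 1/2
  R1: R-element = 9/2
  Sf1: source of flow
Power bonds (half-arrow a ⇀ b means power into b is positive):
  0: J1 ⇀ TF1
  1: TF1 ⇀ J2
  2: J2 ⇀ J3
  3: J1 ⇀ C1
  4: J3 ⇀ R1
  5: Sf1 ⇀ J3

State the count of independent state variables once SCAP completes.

b5 |Sf1  (Sf1 fixes flow; stroke at Sf1)
b2 |J3  (J3: bond 5 brought flow, rest push out)
b4 |J3  (J3: bond 5 brought flow, rest push out)
b1 |J2  (J2: bond 2 brought flow, rest push out)
b0 |TF1  (TF1: transformer flips bond 1)
b3 |J1  (J1 needs exactly one e-in)

1  (C1 all integral)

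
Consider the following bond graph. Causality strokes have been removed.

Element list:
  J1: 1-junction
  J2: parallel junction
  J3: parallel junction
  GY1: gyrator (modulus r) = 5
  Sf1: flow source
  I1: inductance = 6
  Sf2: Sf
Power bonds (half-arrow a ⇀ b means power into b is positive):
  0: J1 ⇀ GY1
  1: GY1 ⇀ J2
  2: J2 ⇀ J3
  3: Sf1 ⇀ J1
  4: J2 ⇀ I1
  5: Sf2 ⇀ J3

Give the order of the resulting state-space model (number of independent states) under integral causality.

1  (I1 all integral)

#3 stroke at Sf1  (Sf1 fixes flow; stroke at Sf1)
#5 stroke at Sf2  (source Sf2 imposes f)
#0 stroke at J1  (J1 flow already set via bond 3)
#2 stroke at J3  (only one effort-in slot at J3)
#1 stroke at J2  (GY GY1: same side as bond 0)
#4 stroke at I1  (J2: bond 1 brought effort, rest push out)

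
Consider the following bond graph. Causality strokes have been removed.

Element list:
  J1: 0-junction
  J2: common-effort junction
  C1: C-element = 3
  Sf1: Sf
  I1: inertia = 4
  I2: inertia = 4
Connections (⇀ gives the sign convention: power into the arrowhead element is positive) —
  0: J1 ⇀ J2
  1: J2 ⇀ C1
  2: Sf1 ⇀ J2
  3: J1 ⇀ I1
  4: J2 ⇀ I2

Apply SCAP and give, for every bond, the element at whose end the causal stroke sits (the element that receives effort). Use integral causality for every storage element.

#2 stroke at Sf1  (Sf1 fixes flow; stroke at Sf1)
#1 stroke at J2  (prefer integral on C1)
#0 stroke at J1  (J2: bond 1 brought effort, rest push out)
#4 stroke at I2  (0-jn J2 has e-setter on 1)
#3 stroke at I1  (common-e at J1 fixed by 0)

β0 |J1
β1 |J2
β2 |Sf1
β3 |I1
β4 |I2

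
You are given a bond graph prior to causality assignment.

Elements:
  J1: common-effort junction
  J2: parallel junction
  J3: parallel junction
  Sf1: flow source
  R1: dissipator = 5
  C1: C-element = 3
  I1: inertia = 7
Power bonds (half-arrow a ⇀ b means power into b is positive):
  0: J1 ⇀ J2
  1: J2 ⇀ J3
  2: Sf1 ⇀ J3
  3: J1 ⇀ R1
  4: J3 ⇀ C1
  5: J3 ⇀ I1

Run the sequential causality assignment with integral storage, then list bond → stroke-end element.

bond 2 stroke→Sf1  (Sf1: flow source, stroke at near end)
bond 4 stroke→J3  (C1: C, integral causality)
bond 1 stroke→J2  (0-jn J3 has e-setter on 4)
bond 5 stroke→I1  (J3: bond 4 brought effort, rest push out)
bond 0 stroke→J1  (common-e at J2 fixed by 1)
bond 3 stroke→R1  (0-jn J1 has e-setter on 0)

β0 →J1
β1 →J2
β2 →Sf1
β3 →R1
β4 →J3
β5 →I1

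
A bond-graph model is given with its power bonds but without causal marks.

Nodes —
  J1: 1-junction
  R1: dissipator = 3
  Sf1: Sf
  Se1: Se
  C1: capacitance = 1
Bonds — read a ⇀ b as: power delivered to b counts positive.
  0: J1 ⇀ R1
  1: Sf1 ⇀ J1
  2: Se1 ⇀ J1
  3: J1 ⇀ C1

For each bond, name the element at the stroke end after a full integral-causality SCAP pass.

b1 |Sf1  (Sf1 (Sf) sets flow on bond)
b2 |J1  (source Se1 imposes e)
b0 |J1  (J1: bond 1 brought flow, rest push out)
b3 |J1  (J1: bond 1 brought flow, rest push out)

b0 stroke at J1
b1 stroke at Sf1
b2 stroke at J1
b3 stroke at J1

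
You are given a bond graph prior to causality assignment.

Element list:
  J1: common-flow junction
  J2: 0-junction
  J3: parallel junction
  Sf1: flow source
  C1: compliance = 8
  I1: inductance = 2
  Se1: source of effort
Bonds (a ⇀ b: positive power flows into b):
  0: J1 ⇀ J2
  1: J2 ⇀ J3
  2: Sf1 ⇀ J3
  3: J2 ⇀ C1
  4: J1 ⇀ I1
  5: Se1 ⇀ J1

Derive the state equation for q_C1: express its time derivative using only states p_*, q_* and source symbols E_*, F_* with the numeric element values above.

dq_C1/dt = F_Sf1 + p_I1/2

β2 |Sf1  (Sf1 (Sf) sets flow on bond)
β5 |J1  (Se1 fixes effort; stroke away)
β1 |J3  (only one effort-in slot at J3)
β3 |J2  (C1: C, integral causality)
β0 |J1  (J2 effort already set via bond 3)
β4 |I1  (J1 needs exactly one f-in)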